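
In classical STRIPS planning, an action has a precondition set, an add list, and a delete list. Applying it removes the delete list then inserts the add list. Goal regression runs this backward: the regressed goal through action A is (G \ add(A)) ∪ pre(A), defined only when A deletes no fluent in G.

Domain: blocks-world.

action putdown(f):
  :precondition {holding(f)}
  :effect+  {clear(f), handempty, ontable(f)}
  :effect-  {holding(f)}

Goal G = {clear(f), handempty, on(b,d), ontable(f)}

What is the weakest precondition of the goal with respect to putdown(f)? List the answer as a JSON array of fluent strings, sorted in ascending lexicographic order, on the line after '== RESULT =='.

Compute (G \ add) ∪ pre:
  G ∩ del = {}  (empty — regression defined)
  G \ add = {clear(f), handempty, on(b,d), ontable(f)} \ {clear(f), handempty, ontable(f)} = {on(b,d)}
  ∪ pre   = {on(b,d)} ∪ {holding(f)}
          = {holding(f), on(b,d)}

== RESULT ==
["holding(f)", "on(b,d)"]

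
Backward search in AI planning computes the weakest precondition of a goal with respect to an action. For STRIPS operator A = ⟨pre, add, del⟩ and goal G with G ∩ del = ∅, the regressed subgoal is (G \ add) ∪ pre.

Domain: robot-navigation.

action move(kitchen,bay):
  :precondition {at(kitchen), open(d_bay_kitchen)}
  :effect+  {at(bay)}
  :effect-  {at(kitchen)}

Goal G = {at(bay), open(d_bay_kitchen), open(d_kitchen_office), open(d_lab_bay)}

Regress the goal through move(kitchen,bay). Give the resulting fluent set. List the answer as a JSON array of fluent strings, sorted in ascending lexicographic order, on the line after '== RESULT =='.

Compute (G \ add) ∪ pre:
  G ∩ del = {}  (empty — regression defined)
  G \ add = {at(bay), open(d_bay_kitchen), open(d_kitchen_office), open(d_lab_bay)} \ {at(bay)} = {open(d_bay_kitchen), open(d_kitchen_office), open(d_lab_bay)}
  ∪ pre   = {open(d_bay_kitchen), open(d_kitchen_office), open(d_lab_bay)} ∪ {at(kitchen), open(d_bay_kitchen)}
          = {at(kitchen), open(d_bay_kitchen), open(d_kitchen_office), open(d_lab_bay)}

== RESULT ==
["at(kitchen)", "open(d_bay_kitchen)", "open(d_kitchen_office)", "open(d_lab_bay)"]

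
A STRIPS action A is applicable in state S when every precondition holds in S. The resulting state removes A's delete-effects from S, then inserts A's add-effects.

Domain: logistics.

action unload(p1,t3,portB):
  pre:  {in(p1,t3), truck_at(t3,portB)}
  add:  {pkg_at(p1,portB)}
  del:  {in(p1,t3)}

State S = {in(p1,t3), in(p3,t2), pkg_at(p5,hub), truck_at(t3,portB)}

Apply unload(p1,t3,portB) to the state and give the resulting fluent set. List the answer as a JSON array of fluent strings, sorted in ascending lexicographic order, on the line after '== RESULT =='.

Progress:
  pre ⊆ S: {in(p1,t3), truck_at(t3,portB)} ⊆ S  — applicable
  S \ del = {in(p3,t2), pkg_at(p5,hub), truck_at(t3,portB)}
  ∪ add   = {in(p3,t2), pkg_at(p1,portB), pkg_at(p5,hub), truck_at(t3,portB)}

== RESULT ==
["in(p3,t2)", "pkg_at(p1,portB)", "pkg_at(p5,hub)", "truck_at(t3,portB)"]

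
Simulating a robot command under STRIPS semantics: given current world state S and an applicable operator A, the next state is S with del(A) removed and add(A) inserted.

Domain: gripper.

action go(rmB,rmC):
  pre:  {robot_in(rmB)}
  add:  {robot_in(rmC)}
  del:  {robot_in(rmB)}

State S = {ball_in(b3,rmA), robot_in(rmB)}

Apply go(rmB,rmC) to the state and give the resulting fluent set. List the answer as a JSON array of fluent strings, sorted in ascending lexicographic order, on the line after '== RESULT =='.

Progress:
  pre ⊆ S: {robot_in(rmB)} ⊆ S  — applicable
  S \ del = {ball_in(b3,rmA)}
  ∪ add   = {ball_in(b3,rmA), robot_in(rmC)}

== RESULT ==
["ball_in(b3,rmA)", "robot_in(rmC)"]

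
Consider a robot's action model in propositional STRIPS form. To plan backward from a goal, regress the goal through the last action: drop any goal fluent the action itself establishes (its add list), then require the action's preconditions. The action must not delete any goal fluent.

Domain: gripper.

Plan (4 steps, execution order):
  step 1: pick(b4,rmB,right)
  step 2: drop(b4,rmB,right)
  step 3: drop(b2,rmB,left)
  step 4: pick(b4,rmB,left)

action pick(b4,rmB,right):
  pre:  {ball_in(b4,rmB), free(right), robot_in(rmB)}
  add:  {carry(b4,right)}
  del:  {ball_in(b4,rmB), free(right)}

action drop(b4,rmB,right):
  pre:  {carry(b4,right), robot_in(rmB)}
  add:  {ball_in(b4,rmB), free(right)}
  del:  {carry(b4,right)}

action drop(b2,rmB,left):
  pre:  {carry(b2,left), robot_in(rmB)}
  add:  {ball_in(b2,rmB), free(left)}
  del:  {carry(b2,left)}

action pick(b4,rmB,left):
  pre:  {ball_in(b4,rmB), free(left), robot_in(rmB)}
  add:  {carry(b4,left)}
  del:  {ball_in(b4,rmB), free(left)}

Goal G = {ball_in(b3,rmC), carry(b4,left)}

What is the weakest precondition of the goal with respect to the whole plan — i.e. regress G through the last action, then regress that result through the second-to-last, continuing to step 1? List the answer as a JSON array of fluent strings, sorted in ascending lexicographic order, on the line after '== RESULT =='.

Work backward from the goal:
  through step 4 (pick(b4,rmB,left)): drop {carry(b4,left)}, keep {ball_in(b3,rmC)}, require {ball_in(b4,rmB), free(left), robot_in(rmB)}
    → {ball_in(b3,rmC), ball_in(b4,rmB), free(left), robot_in(rmB)}
  through step 3 (drop(b2,rmB,left)): drop {free(left)}, keep {ball_in(b3,rmC), ball_in(b4,rmB), robot_in(rmB)}, require {carry(b2,left), robot_in(rmB)}
    → {ball_in(b3,rmC), ball_in(b4,rmB), carry(b2,left), robot_in(rmB)}
  through step 2 (drop(b4,rmB,right)): drop {ball_in(b4,rmB)}, keep {ball_in(b3,rmC), carry(b2,left), robot_in(rmB)}, require {carry(b4,right), robot_in(rmB)}
    → {ball_in(b3,rmC), carry(b2,left), carry(b4,right), robot_in(rmB)}
  through step 1 (pick(b4,rmB,right)): drop {carry(b4,right)}, keep {ball_in(b3,rmC), carry(b2,left), robot_in(rmB)}, require {ball_in(b4,rmB), free(right), robot_in(rmB)}
    → {ball_in(b3,rmC), ball_in(b4,rmB), carry(b2,left), free(right), robot_in(rmB)}

== RESULT ==
["ball_in(b3,rmC)", "ball_in(b4,rmB)", "carry(b2,left)", "free(right)", "robot_in(rmB)"]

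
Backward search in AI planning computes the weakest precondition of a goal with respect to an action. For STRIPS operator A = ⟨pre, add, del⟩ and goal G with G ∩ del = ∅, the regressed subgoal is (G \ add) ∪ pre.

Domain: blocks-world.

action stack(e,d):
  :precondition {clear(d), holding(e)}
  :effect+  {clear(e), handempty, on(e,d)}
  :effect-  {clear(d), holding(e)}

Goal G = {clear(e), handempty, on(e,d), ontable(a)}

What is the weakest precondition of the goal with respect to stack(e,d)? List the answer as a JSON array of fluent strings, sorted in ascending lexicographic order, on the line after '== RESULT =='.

Regress:
  G ∩ del = {}  (empty — regression defined)
  G \ add = {clear(e), handempty, on(e,d), ontable(a)} \ {clear(e), handempty, on(e,d)} = {ontable(a)}
  ∪ pre   = {ontable(a)} ∪ {clear(d), holding(e)}
          = {clear(d), holding(e), ontable(a)}

== RESULT ==
["clear(d)", "holding(e)", "ontable(a)"]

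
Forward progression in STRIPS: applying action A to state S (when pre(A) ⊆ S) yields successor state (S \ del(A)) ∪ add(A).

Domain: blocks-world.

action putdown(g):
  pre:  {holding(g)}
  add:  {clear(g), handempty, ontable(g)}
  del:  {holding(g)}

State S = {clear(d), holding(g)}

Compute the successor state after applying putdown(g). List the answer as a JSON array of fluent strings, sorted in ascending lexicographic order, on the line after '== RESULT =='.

Compute (S \ del) ∪ add:
  pre ⊆ S: {holding(g)} ⊆ S  — applicable
  S \ del = {clear(d)}
  ∪ add   = {clear(d), clear(g), handempty, ontable(g)}

== RESULT ==
["clear(d)", "clear(g)", "handempty", "ontable(g)"]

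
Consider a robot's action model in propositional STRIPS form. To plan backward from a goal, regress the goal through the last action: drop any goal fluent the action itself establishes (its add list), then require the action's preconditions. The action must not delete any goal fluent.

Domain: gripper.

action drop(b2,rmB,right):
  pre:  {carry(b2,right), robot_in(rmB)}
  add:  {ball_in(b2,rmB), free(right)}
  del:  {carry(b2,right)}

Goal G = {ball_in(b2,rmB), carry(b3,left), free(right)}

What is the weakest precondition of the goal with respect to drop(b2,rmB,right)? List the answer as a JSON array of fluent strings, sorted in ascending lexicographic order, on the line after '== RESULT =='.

Regress:
  G ∩ del = {}  (empty — regression defined)
  G \ add = {ball_in(b2,rmB), carry(b3,left), free(right)} \ {ball_in(b2,rmB), free(right)} = {carry(b3,left)}
  ∪ pre   = {carry(b3,left)} ∪ {carry(b2,right), robot_in(rmB)}
          = {carry(b2,right), carry(b3,left), robot_in(rmB)}

== RESULT ==
["carry(b2,right)", "carry(b3,left)", "robot_in(rmB)"]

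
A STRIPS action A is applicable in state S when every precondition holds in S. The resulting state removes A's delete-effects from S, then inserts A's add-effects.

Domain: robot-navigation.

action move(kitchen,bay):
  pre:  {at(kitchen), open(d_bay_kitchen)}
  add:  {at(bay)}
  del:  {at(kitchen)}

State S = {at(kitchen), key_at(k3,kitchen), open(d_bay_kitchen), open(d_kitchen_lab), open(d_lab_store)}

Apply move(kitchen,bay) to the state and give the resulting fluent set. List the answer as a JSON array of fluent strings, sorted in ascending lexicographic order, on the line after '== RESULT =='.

Compute (S \ del) ∪ add:
  pre ⊆ S: {at(kitchen), open(d_bay_kitchen)} ⊆ S  — applicable
  S \ del = {key_at(k3,kitchen), open(d_bay_kitchen), open(d_kitchen_lab), open(d_lab_store)}
  ∪ add   = {at(bay), key_at(k3,kitchen), open(d_bay_kitchen), open(d_kitchen_lab), open(d_lab_store)}

== RESULT ==
["at(bay)", "key_at(k3,kitchen)", "open(d_bay_kitchen)", "open(d_kitchen_lab)", "open(d_lab_store)"]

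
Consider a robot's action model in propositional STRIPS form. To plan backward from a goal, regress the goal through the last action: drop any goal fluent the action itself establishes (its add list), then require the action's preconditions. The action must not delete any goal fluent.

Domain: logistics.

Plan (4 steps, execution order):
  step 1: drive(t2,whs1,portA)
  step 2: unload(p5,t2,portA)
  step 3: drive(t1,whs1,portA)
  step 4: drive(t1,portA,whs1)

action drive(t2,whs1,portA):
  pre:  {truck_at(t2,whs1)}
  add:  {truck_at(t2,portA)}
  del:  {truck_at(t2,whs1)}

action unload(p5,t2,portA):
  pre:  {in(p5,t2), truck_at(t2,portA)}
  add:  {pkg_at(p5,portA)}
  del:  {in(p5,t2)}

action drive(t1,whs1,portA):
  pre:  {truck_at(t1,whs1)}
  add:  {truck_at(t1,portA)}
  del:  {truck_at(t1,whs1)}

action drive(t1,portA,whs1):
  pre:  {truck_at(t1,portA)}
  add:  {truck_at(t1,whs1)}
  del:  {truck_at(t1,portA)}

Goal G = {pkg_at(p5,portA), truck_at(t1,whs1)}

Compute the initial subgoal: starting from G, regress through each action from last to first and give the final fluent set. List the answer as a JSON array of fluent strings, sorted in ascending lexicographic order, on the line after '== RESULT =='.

Work backward from the goal:
  through step 4 (drive(t1,portA,whs1)): drop {truck_at(t1,whs1)}, keep {pkg_at(p5,portA)}, require {truck_at(t1,portA)}
    → {pkg_at(p5,portA), truck_at(t1,portA)}
  through step 3 (drive(t1,whs1,portA)): drop {truck_at(t1,portA)}, keep {pkg_at(p5,portA)}, require {truck_at(t1,whs1)}
    → {pkg_at(p5,portA), truck_at(t1,whs1)}
  through step 2 (unload(p5,t2,portA)): drop {pkg_at(p5,portA)}, keep {truck_at(t1,whs1)}, require {in(p5,t2), truck_at(t2,portA)}
    → {in(p5,t2), truck_at(t1,whs1), truck_at(t2,portA)}
  through step 1 (drive(t2,whs1,portA)): drop {truck_at(t2,portA)}, keep {in(p5,t2), truck_at(t1,whs1)}, require {truck_at(t2,whs1)}
    → {in(p5,t2), truck_at(t1,whs1), truck_at(t2,whs1)}

== RESULT ==
["in(p5,t2)", "truck_at(t1,whs1)", "truck_at(t2,whs1)"]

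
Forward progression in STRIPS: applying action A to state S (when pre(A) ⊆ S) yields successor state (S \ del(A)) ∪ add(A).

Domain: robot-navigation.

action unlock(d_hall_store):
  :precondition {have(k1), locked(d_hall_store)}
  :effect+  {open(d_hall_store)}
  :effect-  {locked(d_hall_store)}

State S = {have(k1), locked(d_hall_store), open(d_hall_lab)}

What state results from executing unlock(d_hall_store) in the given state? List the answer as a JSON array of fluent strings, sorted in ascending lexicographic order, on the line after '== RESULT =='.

Progress:
  pre ⊆ S: {have(k1), locked(d_hall_store)} ⊆ S  — applicable
  S \ del = {have(k1), open(d_hall_lab)}
  ∪ add   = {have(k1), open(d_hall_lab), open(d_hall_store)}

== RESULT ==
["have(k1)", "open(d_hall_lab)", "open(d_hall_store)"]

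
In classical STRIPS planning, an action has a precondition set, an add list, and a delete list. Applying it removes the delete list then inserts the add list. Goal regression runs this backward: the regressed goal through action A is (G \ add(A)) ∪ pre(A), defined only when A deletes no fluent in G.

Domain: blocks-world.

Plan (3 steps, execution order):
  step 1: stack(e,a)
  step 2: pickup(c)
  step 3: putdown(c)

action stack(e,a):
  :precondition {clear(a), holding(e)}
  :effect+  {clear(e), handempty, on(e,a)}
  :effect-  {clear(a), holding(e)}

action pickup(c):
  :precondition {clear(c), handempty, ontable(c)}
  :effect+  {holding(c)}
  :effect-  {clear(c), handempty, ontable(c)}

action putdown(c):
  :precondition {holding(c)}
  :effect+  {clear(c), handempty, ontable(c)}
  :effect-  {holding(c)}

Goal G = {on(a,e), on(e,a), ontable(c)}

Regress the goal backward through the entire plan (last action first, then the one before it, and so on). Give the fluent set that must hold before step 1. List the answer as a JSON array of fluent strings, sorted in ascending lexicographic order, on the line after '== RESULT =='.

Work backward from the goal:
  through step 3 (putdown(c)): drop {ontable(c)}, keep {on(a,e), on(e,a)}, require {holding(c)}
    → {holding(c), on(a,e), on(e,a)}
  through step 2 (pickup(c)): drop {holding(c)}, keep {on(a,e), on(e,a)}, require {clear(c), handempty, ontable(c)}
    → {clear(c), handempty, on(a,e), on(e,a), ontable(c)}
  through step 1 (stack(e,a)): drop {handempty, on(e,a)}, keep {clear(c), on(a,e), ontable(c)}, require {clear(a), holding(e)}
    → {clear(a), clear(c), holding(e), on(a,e), ontable(c)}

== RESULT ==
["clear(a)", "clear(c)", "holding(e)", "on(a,e)", "ontable(c)"]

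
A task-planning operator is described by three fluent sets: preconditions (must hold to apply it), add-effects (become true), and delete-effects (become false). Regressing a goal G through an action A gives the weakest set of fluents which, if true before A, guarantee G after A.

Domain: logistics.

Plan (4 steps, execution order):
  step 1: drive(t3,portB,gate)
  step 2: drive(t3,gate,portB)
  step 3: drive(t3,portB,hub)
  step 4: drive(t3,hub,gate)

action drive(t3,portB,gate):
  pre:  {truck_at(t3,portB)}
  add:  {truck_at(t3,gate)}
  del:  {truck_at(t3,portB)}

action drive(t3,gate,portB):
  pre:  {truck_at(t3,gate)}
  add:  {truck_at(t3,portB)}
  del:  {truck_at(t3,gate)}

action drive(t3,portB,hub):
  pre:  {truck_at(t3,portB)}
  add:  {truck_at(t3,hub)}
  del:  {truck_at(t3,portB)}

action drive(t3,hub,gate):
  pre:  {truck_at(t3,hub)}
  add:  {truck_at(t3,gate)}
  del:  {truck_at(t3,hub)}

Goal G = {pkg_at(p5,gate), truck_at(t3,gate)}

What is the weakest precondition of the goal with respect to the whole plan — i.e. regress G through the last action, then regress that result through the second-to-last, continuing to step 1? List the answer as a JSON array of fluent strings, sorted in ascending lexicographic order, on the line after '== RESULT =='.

Regress step by step:
  through step 4 (drive(t3,hub,gate)): drop {truck_at(t3,gate)}, keep {pkg_at(p5,gate)}, require {truck_at(t3,hub)}
    → {pkg_at(p5,gate), truck_at(t3,hub)}
  through step 3 (drive(t3,portB,hub)): drop {truck_at(t3,hub)}, keep {pkg_at(p5,gate)}, require {truck_at(t3,portB)}
    → {pkg_at(p5,gate), truck_at(t3,portB)}
  through step 2 (drive(t3,gate,portB)): drop {truck_at(t3,portB)}, keep {pkg_at(p5,gate)}, require {truck_at(t3,gate)}
    → {pkg_at(p5,gate), truck_at(t3,gate)}
  through step 1 (drive(t3,portB,gate)): drop {truck_at(t3,gate)}, keep {pkg_at(p5,gate)}, require {truck_at(t3,portB)}
    → {pkg_at(p5,gate), truck_at(t3,portB)}

== RESULT ==
["pkg_at(p5,gate)", "truck_at(t3,portB)"]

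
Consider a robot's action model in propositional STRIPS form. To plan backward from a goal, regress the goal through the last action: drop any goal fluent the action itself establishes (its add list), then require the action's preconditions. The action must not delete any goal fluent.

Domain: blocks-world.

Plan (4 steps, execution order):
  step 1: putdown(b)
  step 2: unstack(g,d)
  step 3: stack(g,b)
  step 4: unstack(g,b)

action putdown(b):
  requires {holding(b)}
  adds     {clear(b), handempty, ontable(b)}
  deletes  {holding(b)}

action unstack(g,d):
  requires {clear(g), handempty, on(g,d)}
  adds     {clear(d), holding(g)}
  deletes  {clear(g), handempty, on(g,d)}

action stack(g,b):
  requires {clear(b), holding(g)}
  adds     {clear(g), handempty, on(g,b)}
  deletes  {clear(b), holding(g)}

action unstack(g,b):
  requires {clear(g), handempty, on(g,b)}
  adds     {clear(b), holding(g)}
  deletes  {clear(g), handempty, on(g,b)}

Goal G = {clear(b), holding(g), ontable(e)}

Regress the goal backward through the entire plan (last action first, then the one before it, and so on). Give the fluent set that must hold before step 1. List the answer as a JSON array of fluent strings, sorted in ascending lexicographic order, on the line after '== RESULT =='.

Regress step by step:
  through step 4 (unstack(g,b)): drop {clear(b), holding(g)}, keep {ontable(e)}, require {clear(g), handempty, on(g,b)}
    → {clear(g), handempty, on(g,b), ontable(e)}
  through step 3 (stack(g,b)): drop {clear(g), handempty, on(g,b)}, keep {ontable(e)}, require {clear(b), holding(g)}
    → {clear(b), holding(g), ontable(e)}
  through step 2 (unstack(g,d)): drop {holding(g)}, keep {clear(b), ontable(e)}, require {clear(g), handempty, on(g,d)}
    → {clear(b), clear(g), handempty, on(g,d), ontable(e)}
  through step 1 (putdown(b)): drop {clear(b), handempty}, keep {clear(g), on(g,d), ontable(e)}, require {holding(b)}
    → {clear(g), holding(b), on(g,d), ontable(e)}

== RESULT ==
["clear(g)", "holding(b)", "on(g,d)", "ontable(e)"]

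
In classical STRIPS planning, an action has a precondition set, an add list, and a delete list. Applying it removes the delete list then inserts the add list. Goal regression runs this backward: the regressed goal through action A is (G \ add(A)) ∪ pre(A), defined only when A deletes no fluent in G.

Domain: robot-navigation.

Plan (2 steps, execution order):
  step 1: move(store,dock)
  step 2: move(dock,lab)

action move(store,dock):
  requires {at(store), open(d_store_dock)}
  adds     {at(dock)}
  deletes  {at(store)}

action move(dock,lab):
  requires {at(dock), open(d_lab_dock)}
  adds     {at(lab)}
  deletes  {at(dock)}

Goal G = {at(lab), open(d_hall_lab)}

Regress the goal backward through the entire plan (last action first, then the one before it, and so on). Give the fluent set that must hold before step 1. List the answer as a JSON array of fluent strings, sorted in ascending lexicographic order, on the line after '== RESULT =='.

Work backward from the goal:
  through step 2 (move(dock,lab)): drop {at(lab)}, keep {open(d_hall_lab)}, require {at(dock), open(d_lab_dock)}
    → {at(dock), open(d_hall_lab), open(d_lab_dock)}
  through step 1 (move(store,dock)): drop {at(dock)}, keep {open(d_hall_lab), open(d_lab_dock)}, require {at(store), open(d_store_dock)}
    → {at(store), open(d_hall_lab), open(d_lab_dock), open(d_store_dock)}

== RESULT ==
["at(store)", "open(d_hall_lab)", "open(d_lab_dock)", "open(d_store_dock)"]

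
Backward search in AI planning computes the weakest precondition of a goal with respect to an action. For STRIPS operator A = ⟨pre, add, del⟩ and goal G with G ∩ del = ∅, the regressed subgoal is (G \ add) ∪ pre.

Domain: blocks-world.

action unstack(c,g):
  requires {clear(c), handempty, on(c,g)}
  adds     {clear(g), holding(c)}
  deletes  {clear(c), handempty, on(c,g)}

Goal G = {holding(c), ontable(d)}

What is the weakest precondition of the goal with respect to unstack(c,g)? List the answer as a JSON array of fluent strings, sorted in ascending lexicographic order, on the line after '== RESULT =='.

Regress:
  G ∩ del = {}  (empty — regression defined)
  G \ add = {holding(c), ontable(d)} \ {clear(g), holding(c)} = {ontable(d)}
  ∪ pre   = {ontable(d)} ∪ {clear(c), handempty, on(c,g)}
          = {clear(c), handempty, on(c,g), ontable(d)}

== RESULT ==
["clear(c)", "handempty", "on(c,g)", "ontable(d)"]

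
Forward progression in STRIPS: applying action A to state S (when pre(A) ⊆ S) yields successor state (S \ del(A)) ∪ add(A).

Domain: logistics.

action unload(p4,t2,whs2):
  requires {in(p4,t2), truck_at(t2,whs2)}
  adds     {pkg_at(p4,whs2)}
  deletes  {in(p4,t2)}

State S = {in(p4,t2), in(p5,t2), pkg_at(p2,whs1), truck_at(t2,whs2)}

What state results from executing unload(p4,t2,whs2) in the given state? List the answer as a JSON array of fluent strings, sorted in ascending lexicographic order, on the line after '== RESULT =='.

Progress:
  pre ⊆ S: {in(p4,t2), truck_at(t2,whs2)} ⊆ S  — applicable
  S \ del = {in(p5,t2), pkg_at(p2,whs1), truck_at(t2,whs2)}
  ∪ add   = {in(p5,t2), pkg_at(p2,whs1), pkg_at(p4,whs2), truck_at(t2,whs2)}

== RESULT ==
["in(p5,t2)", "pkg_at(p2,whs1)", "pkg_at(p4,whs2)", "truck_at(t2,whs2)"]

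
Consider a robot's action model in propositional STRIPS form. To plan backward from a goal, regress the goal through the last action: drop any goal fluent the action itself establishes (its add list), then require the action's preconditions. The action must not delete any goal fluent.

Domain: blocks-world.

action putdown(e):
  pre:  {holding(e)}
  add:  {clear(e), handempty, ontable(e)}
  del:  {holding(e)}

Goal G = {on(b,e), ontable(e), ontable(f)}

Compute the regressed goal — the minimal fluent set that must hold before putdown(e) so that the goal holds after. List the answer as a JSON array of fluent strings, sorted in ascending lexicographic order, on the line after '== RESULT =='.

Compute (G \ add) ∪ pre:
  G ∩ del = {}  (empty — regression defined)
  G \ add = {on(b,e), ontable(e), ontable(f)} \ {clear(e), handempty, ontable(e)} = {on(b,e), ontable(f)}
  ∪ pre   = {on(b,e), ontable(f)} ∪ {holding(e)}
          = {holding(e), on(b,e), ontable(f)}

== RESULT ==
["holding(e)", "on(b,e)", "ontable(f)"]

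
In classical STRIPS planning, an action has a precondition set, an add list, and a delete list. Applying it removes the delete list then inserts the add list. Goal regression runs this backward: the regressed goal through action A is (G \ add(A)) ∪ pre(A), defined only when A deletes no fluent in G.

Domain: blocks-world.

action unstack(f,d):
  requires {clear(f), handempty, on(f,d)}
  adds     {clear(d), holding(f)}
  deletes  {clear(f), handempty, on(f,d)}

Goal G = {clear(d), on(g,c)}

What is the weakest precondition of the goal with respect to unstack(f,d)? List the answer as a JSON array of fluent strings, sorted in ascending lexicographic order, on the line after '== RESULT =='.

Compute (G \ add) ∪ pre:
  G ∩ del = {}  (empty — regression defined)
  G \ add = {clear(d), on(g,c)} \ {clear(d), holding(f)} = {on(g,c)}
  ∪ pre   = {on(g,c)} ∪ {clear(f), handempty, on(f,d)}
          = {clear(f), handempty, on(f,d), on(g,c)}

== RESULT ==
["clear(f)", "handempty", "on(f,d)", "on(g,c)"]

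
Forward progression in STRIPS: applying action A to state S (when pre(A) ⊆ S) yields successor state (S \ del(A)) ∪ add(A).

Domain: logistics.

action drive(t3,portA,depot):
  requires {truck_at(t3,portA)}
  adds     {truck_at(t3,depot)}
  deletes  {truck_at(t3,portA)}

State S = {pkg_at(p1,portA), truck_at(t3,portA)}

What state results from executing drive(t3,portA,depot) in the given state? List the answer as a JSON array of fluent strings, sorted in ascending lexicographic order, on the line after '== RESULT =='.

Compute (S \ del) ∪ add:
  pre ⊆ S: {truck_at(t3,portA)} ⊆ S  — applicable
  S \ del = {pkg_at(p1,portA)}
  ∪ add   = {pkg_at(p1,portA), truck_at(t3,depot)}

== RESULT ==
["pkg_at(p1,portA)", "truck_at(t3,depot)"]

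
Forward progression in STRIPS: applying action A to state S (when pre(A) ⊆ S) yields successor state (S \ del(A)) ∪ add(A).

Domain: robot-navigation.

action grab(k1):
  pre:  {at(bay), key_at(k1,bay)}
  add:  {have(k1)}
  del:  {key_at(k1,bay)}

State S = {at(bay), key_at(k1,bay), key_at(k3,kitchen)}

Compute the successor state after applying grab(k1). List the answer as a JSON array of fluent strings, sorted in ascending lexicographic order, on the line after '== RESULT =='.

Progress:
  pre ⊆ S: {at(bay), key_at(k1,bay)} ⊆ S  — applicable
  S \ del = {at(bay), key_at(k3,kitchen)}
  ∪ add   = {at(bay), have(k1), key_at(k3,kitchen)}

== RESULT ==
["at(bay)", "have(k1)", "key_at(k3,kitchen)"]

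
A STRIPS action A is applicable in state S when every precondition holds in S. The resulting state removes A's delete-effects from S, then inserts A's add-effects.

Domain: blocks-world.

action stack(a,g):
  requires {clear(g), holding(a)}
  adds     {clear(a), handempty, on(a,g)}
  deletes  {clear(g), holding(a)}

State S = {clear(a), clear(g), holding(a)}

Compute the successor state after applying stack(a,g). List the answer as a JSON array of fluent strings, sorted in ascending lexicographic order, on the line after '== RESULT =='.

Compute (S \ del) ∪ add:
  pre ⊆ S: {clear(g), holding(a)} ⊆ S  — applicable
  S \ del = {clear(a)}
  ∪ add   = {clear(a), handempty, on(a,g)}

== RESULT ==
["clear(a)", "handempty", "on(a,g)"]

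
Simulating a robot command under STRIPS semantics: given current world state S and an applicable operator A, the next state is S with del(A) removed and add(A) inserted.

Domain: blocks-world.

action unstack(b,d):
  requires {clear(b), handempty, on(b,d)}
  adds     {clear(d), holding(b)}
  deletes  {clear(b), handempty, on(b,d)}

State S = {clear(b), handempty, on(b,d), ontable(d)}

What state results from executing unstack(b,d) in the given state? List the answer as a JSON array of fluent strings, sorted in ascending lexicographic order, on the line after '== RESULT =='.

Progress:
  pre ⊆ S: {clear(b), handempty, on(b,d)} ⊆ S  — applicable
  S \ del = {ontable(d)}
  ∪ add   = {clear(d), holding(b), ontable(d)}

== RESULT ==
["clear(d)", "holding(b)", "ontable(d)"]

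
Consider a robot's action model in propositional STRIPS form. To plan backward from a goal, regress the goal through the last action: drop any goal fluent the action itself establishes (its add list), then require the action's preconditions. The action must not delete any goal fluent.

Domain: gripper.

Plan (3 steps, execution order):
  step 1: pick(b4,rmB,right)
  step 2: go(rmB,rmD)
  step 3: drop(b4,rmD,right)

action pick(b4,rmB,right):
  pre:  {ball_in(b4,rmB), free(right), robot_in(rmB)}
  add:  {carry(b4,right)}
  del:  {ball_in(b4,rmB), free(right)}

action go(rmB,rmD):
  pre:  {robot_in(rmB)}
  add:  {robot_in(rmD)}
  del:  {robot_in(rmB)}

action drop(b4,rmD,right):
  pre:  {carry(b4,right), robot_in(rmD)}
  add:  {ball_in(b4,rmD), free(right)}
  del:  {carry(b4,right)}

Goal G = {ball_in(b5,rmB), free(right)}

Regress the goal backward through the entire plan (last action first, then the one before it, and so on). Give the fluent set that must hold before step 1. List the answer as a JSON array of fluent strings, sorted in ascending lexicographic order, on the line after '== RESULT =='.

Regress step by step:
  through step 3 (drop(b4,rmD,right)): drop {free(right)}, keep {ball_in(b5,rmB)}, require {carry(b4,right), robot_in(rmD)}
    → {ball_in(b5,rmB), carry(b4,right), robot_in(rmD)}
  through step 2 (go(rmB,rmD)): drop {robot_in(rmD)}, keep {ball_in(b5,rmB), carry(b4,right)}, require {robot_in(rmB)}
    → {ball_in(b5,rmB), carry(b4,right), robot_in(rmB)}
  through step 1 (pick(b4,rmB,right)): drop {carry(b4,right)}, keep {ball_in(b5,rmB), robot_in(rmB)}, require {ball_in(b4,rmB), free(right), robot_in(rmB)}
    → {ball_in(b4,rmB), ball_in(b5,rmB), free(right), robot_in(rmB)}

== RESULT ==
["ball_in(b4,rmB)", "ball_in(b5,rmB)", "free(right)", "robot_in(rmB)"]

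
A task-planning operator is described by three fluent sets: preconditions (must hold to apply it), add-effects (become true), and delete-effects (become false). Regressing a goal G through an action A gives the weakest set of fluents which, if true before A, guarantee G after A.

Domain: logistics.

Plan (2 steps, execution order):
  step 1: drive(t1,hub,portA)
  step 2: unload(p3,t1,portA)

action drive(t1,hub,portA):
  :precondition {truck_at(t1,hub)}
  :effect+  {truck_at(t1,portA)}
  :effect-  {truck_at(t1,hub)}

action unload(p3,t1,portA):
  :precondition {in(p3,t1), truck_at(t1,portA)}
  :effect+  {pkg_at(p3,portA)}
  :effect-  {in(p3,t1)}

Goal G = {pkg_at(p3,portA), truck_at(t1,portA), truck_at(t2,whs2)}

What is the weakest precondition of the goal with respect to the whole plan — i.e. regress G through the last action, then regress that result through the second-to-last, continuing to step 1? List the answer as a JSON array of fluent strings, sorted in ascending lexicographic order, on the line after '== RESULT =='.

Work backward from the goal:
  through step 2 (unload(p3,t1,portA)): drop {pkg_at(p3,portA)}, keep {truck_at(t1,portA), truck_at(t2,whs2)}, require {in(p3,t1), truck_at(t1,portA)}
    → {in(p3,t1), truck_at(t1,portA), truck_at(t2,whs2)}
  through step 1 (drive(t1,hub,portA)): drop {truck_at(t1,portA)}, keep {in(p3,t1), truck_at(t2,whs2)}, require {truck_at(t1,hub)}
    → {in(p3,t1), truck_at(t1,hub), truck_at(t2,whs2)}

== RESULT ==
["in(p3,t1)", "truck_at(t1,hub)", "truck_at(t2,whs2)"]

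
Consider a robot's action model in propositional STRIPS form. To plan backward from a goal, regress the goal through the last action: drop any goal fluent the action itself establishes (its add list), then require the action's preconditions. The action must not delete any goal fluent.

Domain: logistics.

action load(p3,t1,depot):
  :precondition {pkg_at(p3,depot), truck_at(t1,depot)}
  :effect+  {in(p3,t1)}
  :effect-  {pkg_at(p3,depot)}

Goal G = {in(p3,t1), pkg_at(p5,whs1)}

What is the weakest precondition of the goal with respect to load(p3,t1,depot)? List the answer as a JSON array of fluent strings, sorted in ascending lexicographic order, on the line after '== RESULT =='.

Compute (G \ add) ∪ pre:
  G ∩ del = {}  (empty — regression defined)
  G \ add = {in(p3,t1), pkg_at(p5,whs1)} \ {in(p3,t1)} = {pkg_at(p5,whs1)}
  ∪ pre   = {pkg_at(p5,whs1)} ∪ {pkg_at(p3,depot), truck_at(t1,depot)}
          = {pkg_at(p3,depot), pkg_at(p5,whs1), truck_at(t1,depot)}

== RESULT ==
["pkg_at(p3,depot)", "pkg_at(p5,whs1)", "truck_at(t1,depot)"]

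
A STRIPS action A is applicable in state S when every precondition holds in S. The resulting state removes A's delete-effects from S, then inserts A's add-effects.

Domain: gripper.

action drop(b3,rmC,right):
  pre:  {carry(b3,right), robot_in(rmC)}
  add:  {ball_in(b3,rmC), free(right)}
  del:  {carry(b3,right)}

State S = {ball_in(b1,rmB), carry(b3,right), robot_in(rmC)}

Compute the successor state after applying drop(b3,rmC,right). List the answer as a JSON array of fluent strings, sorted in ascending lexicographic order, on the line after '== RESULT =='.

Compute (S \ del) ∪ add:
  pre ⊆ S: {carry(b3,right), robot_in(rmC)} ⊆ S  — applicable
  S \ del = {ball_in(b1,rmB), robot_in(rmC)}
  ∪ add   = {ball_in(b1,rmB), ball_in(b3,rmC), free(right), robot_in(rmC)}

== RESULT ==
["ball_in(b1,rmB)", "ball_in(b3,rmC)", "free(right)", "robot_in(rmC)"]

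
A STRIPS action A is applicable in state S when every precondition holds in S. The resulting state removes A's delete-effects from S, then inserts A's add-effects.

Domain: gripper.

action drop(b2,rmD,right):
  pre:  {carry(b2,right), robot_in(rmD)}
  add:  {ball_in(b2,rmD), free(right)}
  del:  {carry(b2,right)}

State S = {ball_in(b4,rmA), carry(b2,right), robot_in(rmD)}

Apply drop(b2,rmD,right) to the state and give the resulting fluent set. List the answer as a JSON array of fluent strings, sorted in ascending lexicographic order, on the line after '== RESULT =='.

Progress:
  pre ⊆ S: {carry(b2,right), robot_in(rmD)} ⊆ S  — applicable
  S \ del = {ball_in(b4,rmA), robot_in(rmD)}
  ∪ add   = {ball_in(b2,rmD), ball_in(b4,rmA), free(right), robot_in(rmD)}

== RESULT ==
["ball_in(b2,rmD)", "ball_in(b4,rmA)", "free(right)", "robot_in(rmD)"]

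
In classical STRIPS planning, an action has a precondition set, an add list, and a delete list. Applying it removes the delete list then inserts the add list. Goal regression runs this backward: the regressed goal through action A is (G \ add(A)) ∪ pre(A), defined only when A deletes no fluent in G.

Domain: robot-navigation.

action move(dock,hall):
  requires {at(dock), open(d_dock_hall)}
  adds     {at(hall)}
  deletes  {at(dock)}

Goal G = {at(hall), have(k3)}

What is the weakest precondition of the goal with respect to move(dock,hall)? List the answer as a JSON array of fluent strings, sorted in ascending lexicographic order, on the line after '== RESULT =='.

Regress:
  G ∩ del = {}  (empty — regression defined)
  G \ add = {at(hall), have(k3)} \ {at(hall)} = {have(k3)}
  ∪ pre   = {have(k3)} ∪ {at(dock), open(d_dock_hall)}
          = {at(dock), have(k3), open(d_dock_hall)}

== RESULT ==
["at(dock)", "have(k3)", "open(d_dock_hall)"]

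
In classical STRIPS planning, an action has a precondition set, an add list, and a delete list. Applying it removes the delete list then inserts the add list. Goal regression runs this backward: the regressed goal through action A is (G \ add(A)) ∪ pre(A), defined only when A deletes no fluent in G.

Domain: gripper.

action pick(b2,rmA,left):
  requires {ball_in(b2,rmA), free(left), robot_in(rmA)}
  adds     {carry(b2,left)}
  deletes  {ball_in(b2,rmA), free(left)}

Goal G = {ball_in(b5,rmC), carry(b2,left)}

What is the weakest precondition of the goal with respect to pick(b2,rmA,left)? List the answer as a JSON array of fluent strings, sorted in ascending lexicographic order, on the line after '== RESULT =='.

Compute (G \ add) ∪ pre:
  G ∩ del = {}  (empty — regression defined)
  G \ add = {ball_in(b5,rmC), carry(b2,left)} \ {carry(b2,left)} = {ball_in(b5,rmC)}
  ∪ pre   = {ball_in(b5,rmC)} ∪ {ball_in(b2,rmA), free(left), robot_in(rmA)}
          = {ball_in(b2,rmA), ball_in(b5,rmC), free(left), robot_in(rmA)}

== RESULT ==
["ball_in(b2,rmA)", "ball_in(b5,rmC)", "free(left)", "robot_in(rmA)"]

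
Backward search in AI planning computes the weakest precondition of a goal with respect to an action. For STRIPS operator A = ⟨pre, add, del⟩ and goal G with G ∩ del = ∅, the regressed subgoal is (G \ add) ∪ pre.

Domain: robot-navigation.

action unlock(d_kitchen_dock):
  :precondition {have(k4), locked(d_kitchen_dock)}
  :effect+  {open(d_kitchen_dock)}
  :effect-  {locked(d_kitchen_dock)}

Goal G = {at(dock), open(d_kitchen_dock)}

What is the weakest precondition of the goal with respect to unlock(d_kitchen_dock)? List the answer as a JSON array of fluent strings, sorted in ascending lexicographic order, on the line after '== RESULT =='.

Compute (G \ add) ∪ pre:
  G ∩ del = {}  (empty — regression defined)
  G \ add = {at(dock), open(d_kitchen_dock)} \ {open(d_kitchen_dock)} = {at(dock)}
  ∪ pre   = {at(dock)} ∪ {have(k4), locked(d_kitchen_dock)}
          = {at(dock), have(k4), locked(d_kitchen_dock)}

== RESULT ==
["at(dock)", "have(k4)", "locked(d_kitchen_dock)"]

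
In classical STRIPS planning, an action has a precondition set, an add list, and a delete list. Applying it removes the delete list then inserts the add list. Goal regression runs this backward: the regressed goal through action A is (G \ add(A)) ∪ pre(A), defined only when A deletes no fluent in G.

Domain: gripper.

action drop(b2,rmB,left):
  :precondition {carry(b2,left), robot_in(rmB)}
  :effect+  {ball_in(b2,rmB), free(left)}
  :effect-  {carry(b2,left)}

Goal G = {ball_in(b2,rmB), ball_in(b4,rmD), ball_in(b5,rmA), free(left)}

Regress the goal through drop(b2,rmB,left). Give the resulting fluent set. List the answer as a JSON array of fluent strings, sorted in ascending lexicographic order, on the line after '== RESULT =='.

Compute (G \ add) ∪ pre:
  G ∩ del = {}  (empty — regression defined)
  G \ add = {ball_in(b2,rmB), ball_in(b4,rmD), ball_in(b5,rmA), free(left)} \ {ball_in(b2,rmB), free(left)} = {ball_in(b4,rmD), ball_in(b5,rmA)}
  ∪ pre   = {ball_in(b4,rmD), ball_in(b5,rmA)} ∪ {carry(b2,left), robot_in(rmB)}
          = {ball_in(b4,rmD), ball_in(b5,rmA), carry(b2,left), robot_in(rmB)}

== RESULT ==
["ball_in(b4,rmD)", "ball_in(b5,rmA)", "carry(b2,left)", "robot_in(rmB)"]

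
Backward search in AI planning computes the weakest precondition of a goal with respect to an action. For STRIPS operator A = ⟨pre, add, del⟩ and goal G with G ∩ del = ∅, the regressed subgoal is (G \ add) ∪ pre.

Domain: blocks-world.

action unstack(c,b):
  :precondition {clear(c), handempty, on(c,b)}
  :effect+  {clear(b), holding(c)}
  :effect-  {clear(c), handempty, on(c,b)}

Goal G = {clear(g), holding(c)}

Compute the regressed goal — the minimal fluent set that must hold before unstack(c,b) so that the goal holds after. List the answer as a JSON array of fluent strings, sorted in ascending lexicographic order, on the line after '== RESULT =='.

Compute (G \ add) ∪ pre:
  G ∩ del = {}  (empty — regression defined)
  G \ add = {clear(g), holding(c)} \ {clear(b), holding(c)} = {clear(g)}
  ∪ pre   = {clear(g)} ∪ {clear(c), handempty, on(c,b)}
          = {clear(c), clear(g), handempty, on(c,b)}

== RESULT ==
["clear(c)", "clear(g)", "handempty", "on(c,b)"]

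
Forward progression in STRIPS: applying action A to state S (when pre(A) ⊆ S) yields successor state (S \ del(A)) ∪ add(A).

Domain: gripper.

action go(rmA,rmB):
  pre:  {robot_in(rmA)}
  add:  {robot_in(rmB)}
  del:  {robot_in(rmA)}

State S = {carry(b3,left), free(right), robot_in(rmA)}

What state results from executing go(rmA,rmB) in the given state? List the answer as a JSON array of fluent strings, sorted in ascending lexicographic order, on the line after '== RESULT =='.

Compute (S \ del) ∪ add:
  pre ⊆ S: {robot_in(rmA)} ⊆ S  — applicable
  S \ del = {carry(b3,left), free(right)}
  ∪ add   = {carry(b3,left), free(right), robot_in(rmB)}

== RESULT ==
["carry(b3,left)", "free(right)", "robot_in(rmB)"]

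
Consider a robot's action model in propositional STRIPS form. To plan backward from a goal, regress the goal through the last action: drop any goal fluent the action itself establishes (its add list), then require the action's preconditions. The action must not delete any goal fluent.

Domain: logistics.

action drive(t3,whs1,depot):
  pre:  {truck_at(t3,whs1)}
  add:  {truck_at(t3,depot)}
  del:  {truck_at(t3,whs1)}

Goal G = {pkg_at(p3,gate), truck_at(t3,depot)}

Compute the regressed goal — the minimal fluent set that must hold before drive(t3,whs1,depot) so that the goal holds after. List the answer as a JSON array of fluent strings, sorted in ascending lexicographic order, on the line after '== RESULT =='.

Compute (G \ add) ∪ pre:
  G ∩ del = {}  (empty — regression defined)
  G \ add = {pkg_at(p3,gate), truck_at(t3,depot)} \ {truck_at(t3,depot)} = {pkg_at(p3,gate)}
  ∪ pre   = {pkg_at(p3,gate)} ∪ {truck_at(t3,whs1)}
          = {pkg_at(p3,gate), truck_at(t3,whs1)}

== RESULT ==
["pkg_at(p3,gate)", "truck_at(t3,whs1)"]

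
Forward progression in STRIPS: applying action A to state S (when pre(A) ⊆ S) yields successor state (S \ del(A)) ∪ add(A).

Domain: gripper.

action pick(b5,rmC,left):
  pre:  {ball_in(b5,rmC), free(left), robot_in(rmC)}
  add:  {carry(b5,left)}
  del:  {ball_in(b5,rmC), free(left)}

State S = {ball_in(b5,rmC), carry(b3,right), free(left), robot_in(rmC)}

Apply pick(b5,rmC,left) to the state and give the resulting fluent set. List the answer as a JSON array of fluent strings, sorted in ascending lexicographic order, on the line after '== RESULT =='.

Progress:
  pre ⊆ S: {ball_in(b5,rmC), free(left), robot_in(rmC)} ⊆ S  — applicable
  S \ del = {carry(b3,right), robot_in(rmC)}
  ∪ add   = {carry(b3,right), carry(b5,left), robot_in(rmC)}

== RESULT ==
["carry(b3,right)", "carry(b5,left)", "robot_in(rmC)"]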